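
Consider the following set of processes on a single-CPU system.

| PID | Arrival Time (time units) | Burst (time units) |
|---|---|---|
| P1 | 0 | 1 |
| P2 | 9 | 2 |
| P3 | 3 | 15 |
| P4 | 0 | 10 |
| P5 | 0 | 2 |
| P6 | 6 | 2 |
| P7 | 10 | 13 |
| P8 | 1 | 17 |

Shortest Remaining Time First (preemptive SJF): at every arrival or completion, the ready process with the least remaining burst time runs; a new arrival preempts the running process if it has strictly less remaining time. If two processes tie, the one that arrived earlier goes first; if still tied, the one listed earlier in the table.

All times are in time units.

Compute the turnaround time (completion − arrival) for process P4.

Schedule: | P1 0-1 | P5 1-3 | P4 3-6 | P6 6-8 | P4 8-9 | P2 9-11 | P4 11-17 | P7 17-30 | P3 30-45 | P8 45-62 |
Completion: P1=1  P2=11  P3=45  P4=17  P5=3  P6=8  P7=30  P8=62
Turnaround (C−A): P1=1  P2=2  P3=42  P4=17  P5=3  P6=2  P7=20  P8=61
Turnaround(P4) = completion − arrival = 17 − 0 = 17

17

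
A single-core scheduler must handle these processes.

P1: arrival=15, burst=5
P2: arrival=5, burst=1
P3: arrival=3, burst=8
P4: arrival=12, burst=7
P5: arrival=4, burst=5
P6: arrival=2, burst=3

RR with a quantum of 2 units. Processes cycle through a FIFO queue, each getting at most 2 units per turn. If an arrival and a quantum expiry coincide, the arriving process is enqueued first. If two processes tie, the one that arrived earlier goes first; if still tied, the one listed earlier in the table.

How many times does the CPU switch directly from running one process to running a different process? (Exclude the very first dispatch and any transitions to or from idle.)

Schedule: | idle 0-2 | P6 2-4 | P3 4-6 | P5 6-8 | P6 8-9 | P2 9-10 | P3 10-12 | P5 12-14 | P4 14-16 | P3 16-18 | P5 18-19 | P1 19-21 | P4 21-23 | P3 23-25 | P1 25-27 | P4 27-29 | P1 29-30 | P4 30-31 |
Completion: P1=30  P2=10  P3=25  P4=31  P5=19  P6=9

16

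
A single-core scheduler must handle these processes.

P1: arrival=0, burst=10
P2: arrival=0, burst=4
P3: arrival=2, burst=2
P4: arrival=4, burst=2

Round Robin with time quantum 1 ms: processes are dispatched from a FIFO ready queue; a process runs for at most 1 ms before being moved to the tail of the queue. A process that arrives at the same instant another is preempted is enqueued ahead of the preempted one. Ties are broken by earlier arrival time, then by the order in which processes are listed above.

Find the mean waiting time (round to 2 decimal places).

6.25

Schedule: | P1 0-1 | P2 1-2 | P1 2-3 | P3 3-4 | P2 4-5 | P1 5-6 | P4 6-7 | P3 7-8 | P2 8-9 | P1 9-10 | P4 10-11 | P2 11-12 | P1 12-18 |
Completion: P1=18  P2=12  P3=8  P4=11
Waiting times: P1=8, P2=8, P3=4, P4=5
Average waiting = (8+8+4+5) / 4 = 25/4 = 6.25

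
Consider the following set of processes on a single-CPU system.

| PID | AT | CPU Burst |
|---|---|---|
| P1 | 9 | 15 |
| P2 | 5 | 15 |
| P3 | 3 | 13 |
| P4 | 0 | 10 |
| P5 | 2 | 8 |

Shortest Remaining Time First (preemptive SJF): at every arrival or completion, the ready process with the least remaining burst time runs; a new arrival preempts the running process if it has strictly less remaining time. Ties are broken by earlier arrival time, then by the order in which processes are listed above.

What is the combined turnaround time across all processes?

147

Gantt: | P4 0-10 | P5 10-18 | P3 18-31 | P2 31-46 | P1 46-61 |
Completion: P1=61  P2=46  P3=31  P4=10  P5=18
Turnaround = completion − arrival: P1=52, P2=41, P3=28, P4=10, P5=16
Total turnaround = 52 + 41 + 28 + 10 + 16 = 147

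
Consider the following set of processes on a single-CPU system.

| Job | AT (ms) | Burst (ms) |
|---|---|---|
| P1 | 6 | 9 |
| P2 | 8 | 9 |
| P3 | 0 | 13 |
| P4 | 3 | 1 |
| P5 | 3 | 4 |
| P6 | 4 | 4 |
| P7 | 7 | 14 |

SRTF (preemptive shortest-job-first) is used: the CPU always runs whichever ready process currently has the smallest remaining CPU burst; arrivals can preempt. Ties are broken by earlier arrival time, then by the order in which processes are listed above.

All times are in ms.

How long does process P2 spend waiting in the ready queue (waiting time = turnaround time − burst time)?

Schedule: | P3 0-3 | P4 3-4 | P5 4-8 | P6 8-12 | P1 12-21 | P2 21-30 | P3 30-40 | P7 40-54 |
Completion: P1=21  P2=30  P3=40  P4=4  P5=8  P6=12  P7=54
Waiting(P2) = turnaround − burst = 22 − 9 = 13

13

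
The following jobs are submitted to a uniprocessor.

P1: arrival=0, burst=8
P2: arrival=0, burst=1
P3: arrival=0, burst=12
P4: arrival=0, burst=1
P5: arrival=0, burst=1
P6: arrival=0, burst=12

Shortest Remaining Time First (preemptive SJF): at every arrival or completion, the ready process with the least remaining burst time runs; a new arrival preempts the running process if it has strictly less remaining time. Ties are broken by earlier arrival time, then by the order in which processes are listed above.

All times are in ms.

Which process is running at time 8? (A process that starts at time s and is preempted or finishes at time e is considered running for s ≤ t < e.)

Timeline: | P2 0-1 | P4 1-2 | P5 2-3 | P1 3-11 | P3 11-23 | P6 23-35 |
Completion: P1=11  P2=1  P3=23  P4=2  P5=3  P6=35
Turnaround (C−A): P1=11  P2=1  P3=23  P4=2  P5=3  P6=35

P1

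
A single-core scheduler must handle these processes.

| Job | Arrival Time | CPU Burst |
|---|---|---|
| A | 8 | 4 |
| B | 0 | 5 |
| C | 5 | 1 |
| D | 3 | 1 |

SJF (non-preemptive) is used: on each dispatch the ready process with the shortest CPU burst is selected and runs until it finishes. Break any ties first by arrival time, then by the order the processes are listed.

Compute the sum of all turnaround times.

Gantt: | B 0-5 | D 5-6 | C 6-7 | idle 7-8 | A 8-12 |
Completion: A=12  B=5  C=7  D=6
Turnaround (C−A): A=4  B=5  C=2  D=3
Turnaround = completion − arrival: A=4, B=5, C=2, D=3
Total turnaround = 4 + 5 + 2 + 3 = 14

14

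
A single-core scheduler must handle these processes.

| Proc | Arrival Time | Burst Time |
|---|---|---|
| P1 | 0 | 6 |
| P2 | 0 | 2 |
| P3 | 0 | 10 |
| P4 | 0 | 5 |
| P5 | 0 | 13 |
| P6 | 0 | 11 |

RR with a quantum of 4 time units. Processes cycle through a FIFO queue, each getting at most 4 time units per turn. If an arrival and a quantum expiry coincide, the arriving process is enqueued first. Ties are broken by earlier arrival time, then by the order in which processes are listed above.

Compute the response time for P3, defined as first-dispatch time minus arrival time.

Timeline: | P1 0-4 | P2 4-6 | P3 6-10 | P4 10-14 | P5 14-18 | P6 18-22 | P1 22-24 | P3 24-28 | P4 28-29 | P5 29-33 | P6 33-37 | P3 37-39 | P5 39-43 | P6 43-46 | P5 46-47 |
Completion: P1=24  P2=6  P3=39  P4=29  P5=47  P6=46
Turnaround (C−A): P1=24  P2=6  P3=39  P4=29  P5=47  P6=46
Response(P3) = first start − arrival = 6 − 0 = 6

6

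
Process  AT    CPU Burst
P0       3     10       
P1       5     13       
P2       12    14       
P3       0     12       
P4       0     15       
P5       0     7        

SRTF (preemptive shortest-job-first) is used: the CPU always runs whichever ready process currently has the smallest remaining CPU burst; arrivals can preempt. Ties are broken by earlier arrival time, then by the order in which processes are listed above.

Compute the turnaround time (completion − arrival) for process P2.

44

Timeline: | P5 0-7 | P0 7-17 | P3 17-29 | P1 29-42 | P2 42-56 | P4 56-71 |
Completion: P0=17  P1=42  P2=56  P3=29  P4=71  P5=7
Turnaround (C−A): P0=14  P1=37  P2=44  P3=29  P4=71  P5=7
Turnaround(P2) = completion − arrival = 56 − 12 = 44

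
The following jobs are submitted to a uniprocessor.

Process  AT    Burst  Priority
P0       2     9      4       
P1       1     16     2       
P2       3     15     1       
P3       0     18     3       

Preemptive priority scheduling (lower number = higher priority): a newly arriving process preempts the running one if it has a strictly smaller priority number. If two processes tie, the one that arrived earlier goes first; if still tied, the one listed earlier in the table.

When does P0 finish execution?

Timeline: | P3 0-1 | P1 1-3 | P2 3-18 | P1 18-32 | P3 32-49 | P0 49-58 |
Completion: P0=58  P1=32  P2=18  P3=49
Turnaround (C−A): P0=56  P1=31  P2=15  P3=49

58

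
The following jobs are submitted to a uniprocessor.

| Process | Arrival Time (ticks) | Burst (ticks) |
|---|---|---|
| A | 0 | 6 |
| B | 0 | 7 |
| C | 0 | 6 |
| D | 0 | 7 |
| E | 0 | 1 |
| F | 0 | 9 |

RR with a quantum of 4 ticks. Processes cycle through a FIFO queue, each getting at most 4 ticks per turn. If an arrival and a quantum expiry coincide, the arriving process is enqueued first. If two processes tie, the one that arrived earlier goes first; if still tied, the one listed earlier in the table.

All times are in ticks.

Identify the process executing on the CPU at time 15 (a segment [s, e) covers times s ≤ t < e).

Schedule: | A 0-4 | B 4-8 | C 8-12 | D 12-16 | E 16-17 | F 17-21 | A 21-23 | B 23-26 | C 26-28 | D 28-31 | F 31-36 |
Completion: A=23  B=26  C=28  D=31  E=17  F=36
Turnaround (C−A): A=23  B=26  C=28  D=31  E=17  F=36

D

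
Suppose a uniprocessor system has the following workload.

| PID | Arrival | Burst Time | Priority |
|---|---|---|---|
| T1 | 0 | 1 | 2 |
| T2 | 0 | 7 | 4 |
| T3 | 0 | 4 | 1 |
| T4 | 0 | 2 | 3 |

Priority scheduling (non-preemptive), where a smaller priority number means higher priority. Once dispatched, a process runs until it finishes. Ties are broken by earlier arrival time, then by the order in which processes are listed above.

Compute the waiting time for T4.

Gantt: | T3 0-4 | T1 4-5 | T4 5-7 | T2 7-14 |
Completion: T1=5  T2=14  T3=4  T4=7
Turnaround (C−A): T1=5  T2=14  T3=4  T4=7
Waiting(T4) = turnaround − burst = 7 − 2 = 5

5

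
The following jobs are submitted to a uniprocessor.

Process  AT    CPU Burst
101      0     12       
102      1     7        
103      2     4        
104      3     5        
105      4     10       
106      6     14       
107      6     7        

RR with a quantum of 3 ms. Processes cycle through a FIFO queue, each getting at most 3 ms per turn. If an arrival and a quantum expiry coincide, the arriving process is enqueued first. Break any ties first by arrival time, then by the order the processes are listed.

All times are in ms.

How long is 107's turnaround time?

47

Gantt: | 101 0-3 | 102 3-6 | 103 6-9 | 104 9-12 | 101 12-15 | 105 15-18 | 106 18-21 | 107 21-24 | 102 24-27 | 103 27-28 | 104 28-30 | 101 30-33 | 105 33-36 | 106 36-39 | 107 39-42 | 102 42-43 | 101 43-46 | 105 46-49 | 106 49-52 | 107 52-53 | 105 53-54 | 106 54-59 |
Completion: 101=46  102=43  103=28  104=30  105=54  106=59  107=53
Turnaround (C−A): 101=46  102=42  103=26  104=27  105=50  106=53  107=47
Turnaround(107) = completion − arrival = 53 − 6 = 47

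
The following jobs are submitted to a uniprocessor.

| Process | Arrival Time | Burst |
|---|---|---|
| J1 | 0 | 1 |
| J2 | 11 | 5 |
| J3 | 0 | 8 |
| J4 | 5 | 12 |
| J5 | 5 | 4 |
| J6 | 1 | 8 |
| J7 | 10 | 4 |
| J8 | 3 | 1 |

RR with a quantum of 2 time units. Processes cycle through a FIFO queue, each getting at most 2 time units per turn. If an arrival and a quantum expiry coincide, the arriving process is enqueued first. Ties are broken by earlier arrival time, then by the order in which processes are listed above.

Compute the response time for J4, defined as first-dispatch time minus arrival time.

Gantt: | J1 0-1 | J3 1-3 | J6 3-5 | J8 5-6 | J3 6-8 | J4 8-10 | J5 10-12 | J6 12-14 | J3 14-16 | J7 16-18 | J4 18-20 | J2 20-22 | J5 22-24 | J6 24-26 | J3 26-28 | J7 28-30 | J4 30-32 | J2 32-34 | J6 34-36 | J4 36-38 | J2 38-39 | J4 39-43 |
Completion: J1=1  J2=39  J3=28  J4=43  J5=24  J6=36  J7=30  J8=6
Turnaround (C−A): J1=1  J2=28  J3=28  J4=38  J5=19  J6=35  J7=20  J8=3
Response(J4) = first start − arrival = 8 − 5 = 3

3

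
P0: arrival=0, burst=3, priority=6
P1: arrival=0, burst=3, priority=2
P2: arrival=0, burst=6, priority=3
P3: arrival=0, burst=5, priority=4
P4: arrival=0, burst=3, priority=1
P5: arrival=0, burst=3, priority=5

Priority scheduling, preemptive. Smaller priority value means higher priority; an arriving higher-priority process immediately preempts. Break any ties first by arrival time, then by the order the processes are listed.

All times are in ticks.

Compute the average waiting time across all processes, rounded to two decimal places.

Schedule: | P4 0-3 | P1 3-6 | P2 6-12 | P3 12-17 | P5 17-20 | P0 20-23 |
Completion: P0=23  P1=6  P2=12  P3=17  P4=3  P5=20
Waiting times: P0=20, P1=3, P2=6, P3=12, P4=0, P5=17
Average waiting = (20+3+6+12+0+17) / 6 = 58/6 = 9.67

9.67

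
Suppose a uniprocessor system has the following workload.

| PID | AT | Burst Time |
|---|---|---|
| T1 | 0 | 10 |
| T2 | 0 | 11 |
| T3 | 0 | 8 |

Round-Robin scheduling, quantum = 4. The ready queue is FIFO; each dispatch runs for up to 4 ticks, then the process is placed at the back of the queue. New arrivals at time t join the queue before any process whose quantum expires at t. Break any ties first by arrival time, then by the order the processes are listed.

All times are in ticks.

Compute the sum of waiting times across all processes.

50

Schedule: | T1 0-4 | T2 4-8 | T3 8-12 | T1 12-16 | T2 16-20 | T3 20-24 | T1 24-26 | T2 26-29 |
Completion: T1=26  T2=29  T3=24
Turnaround (C−A): T1=26  T2=29  T3=24
Waiting = turnaround − burst: T1=16, T2=18, T3=16
Total waiting = 16 + 18 + 16 = 50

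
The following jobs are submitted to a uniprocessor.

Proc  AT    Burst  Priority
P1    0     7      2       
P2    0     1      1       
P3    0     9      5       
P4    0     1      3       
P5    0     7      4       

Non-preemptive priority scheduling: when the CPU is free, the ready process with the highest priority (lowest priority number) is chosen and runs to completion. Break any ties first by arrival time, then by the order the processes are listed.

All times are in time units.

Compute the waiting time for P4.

8

Gantt: | P2 0-1 | P1 1-8 | P4 8-9 | P5 9-16 | P3 16-25 |
Completion: P1=8  P2=1  P3=25  P4=9  P5=16
Waiting(P4) = turnaround − burst = 9 − 1 = 8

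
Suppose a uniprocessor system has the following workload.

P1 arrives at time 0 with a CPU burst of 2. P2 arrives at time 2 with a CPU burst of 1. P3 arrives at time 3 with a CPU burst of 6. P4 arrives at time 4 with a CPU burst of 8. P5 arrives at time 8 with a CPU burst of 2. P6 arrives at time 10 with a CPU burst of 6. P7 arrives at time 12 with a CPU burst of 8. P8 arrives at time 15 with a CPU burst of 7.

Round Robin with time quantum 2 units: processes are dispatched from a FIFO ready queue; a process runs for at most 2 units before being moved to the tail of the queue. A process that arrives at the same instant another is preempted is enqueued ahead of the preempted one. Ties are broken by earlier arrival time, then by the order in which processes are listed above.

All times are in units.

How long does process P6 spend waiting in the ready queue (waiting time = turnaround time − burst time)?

Timeline: | P1 0-2 | P2 2-3 | P3 3-5 | P4 5-7 | P3 7-9 | P4 9-11 | P5 11-13 | P3 13-15 | P6 15-17 | P4 17-19 | P7 19-21 | P8 21-23 | P6 23-25 | P4 25-27 | P7 27-29 | P8 29-31 | P6 31-33 | P7 33-35 | P8 35-37 | P7 37-39 | P8 39-40 |
Completion: P1=2  P2=3  P3=15  P4=27  P5=13  P6=33  P7=39  P8=40
Waiting(P6) = turnaround − burst = 23 − 6 = 17

17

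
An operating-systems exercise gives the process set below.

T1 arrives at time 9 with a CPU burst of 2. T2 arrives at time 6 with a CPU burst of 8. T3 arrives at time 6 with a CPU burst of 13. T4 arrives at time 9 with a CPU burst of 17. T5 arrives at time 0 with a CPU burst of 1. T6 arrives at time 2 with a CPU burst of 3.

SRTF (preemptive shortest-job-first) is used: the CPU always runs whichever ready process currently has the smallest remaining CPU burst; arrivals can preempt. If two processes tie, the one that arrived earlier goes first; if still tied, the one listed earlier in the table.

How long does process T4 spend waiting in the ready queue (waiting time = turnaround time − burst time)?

Gantt: | T5 0-1 | idle 1-2 | T6 2-5 | idle 5-6 | T2 6-9 | T1 9-11 | T2 11-16 | T3 16-29 | T4 29-46 |
Completion: T1=11  T2=16  T3=29  T4=46  T5=1  T6=5
Turnaround (C−A): T1=2  T2=10  T3=23  T4=37  T5=1  T6=3
Waiting(T4) = turnaround − burst = 37 − 17 = 20

20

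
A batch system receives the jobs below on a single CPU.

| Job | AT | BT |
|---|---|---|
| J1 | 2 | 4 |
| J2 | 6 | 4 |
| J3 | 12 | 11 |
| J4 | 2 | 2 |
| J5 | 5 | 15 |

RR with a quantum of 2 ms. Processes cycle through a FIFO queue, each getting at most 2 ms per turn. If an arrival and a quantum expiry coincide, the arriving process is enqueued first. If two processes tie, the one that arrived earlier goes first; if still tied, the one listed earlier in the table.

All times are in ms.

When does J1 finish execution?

Gantt: | idle 0-2 | J1 2-4 | J4 4-6 | J1 6-8 | J5 8-10 | J2 10-12 | J5 12-14 | J3 14-16 | J2 16-18 | J5 18-20 | J3 20-22 | J5 22-24 | J3 24-26 | J5 26-28 | J3 28-30 | J5 30-32 | J3 32-34 | J5 34-36 | J3 36-37 | J5 37-38 |
Completion: J1=8  J2=18  J3=37  J4=6  J5=38
Turnaround (C−A): J1=6  J2=12  J3=25  J4=4  J5=33

8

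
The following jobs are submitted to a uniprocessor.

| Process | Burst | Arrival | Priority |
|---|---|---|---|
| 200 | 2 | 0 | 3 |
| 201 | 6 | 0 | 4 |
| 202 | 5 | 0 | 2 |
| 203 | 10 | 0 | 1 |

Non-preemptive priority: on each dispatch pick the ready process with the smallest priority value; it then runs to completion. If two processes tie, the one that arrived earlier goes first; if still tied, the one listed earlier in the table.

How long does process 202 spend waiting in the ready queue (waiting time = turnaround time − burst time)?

Timeline: | 203 0-10 | 202 10-15 | 200 15-17 | 201 17-23 |
Completion: 200=17  201=23  202=15  203=10
Turnaround (C−A): 200=17  201=23  202=15  203=10
Waiting(202) = turnaround − burst = 15 − 5 = 10

10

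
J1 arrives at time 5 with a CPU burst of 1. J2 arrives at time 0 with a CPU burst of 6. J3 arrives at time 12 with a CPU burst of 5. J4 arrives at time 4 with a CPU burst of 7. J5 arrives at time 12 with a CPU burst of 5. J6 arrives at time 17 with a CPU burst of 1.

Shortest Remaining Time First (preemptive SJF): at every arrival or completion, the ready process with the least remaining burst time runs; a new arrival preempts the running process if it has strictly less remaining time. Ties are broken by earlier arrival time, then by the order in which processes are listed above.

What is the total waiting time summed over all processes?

Timeline: | J2 0-6 | J1 6-7 | J4 7-14 | J3 14-17 | J6 17-18 | J3 18-20 | J5 20-25 |
Completion: J1=7  J2=6  J3=20  J4=14  J5=25  J6=18
Turnaround (C−A): J1=2  J2=6  J3=8  J4=10  J5=13  J6=1
Waiting = turnaround − burst: J1=1, J2=0, J3=3, J4=3, J5=8, J6=0
Total waiting = 1 + 0 + 3 + 3 + 8 + 0 = 15

15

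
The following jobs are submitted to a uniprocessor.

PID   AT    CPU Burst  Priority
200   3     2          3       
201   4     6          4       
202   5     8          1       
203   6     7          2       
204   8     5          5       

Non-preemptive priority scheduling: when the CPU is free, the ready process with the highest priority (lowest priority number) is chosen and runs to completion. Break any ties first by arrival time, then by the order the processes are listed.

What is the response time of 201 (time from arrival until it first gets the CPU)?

16

Gantt: | idle 0-3 | 200 3-5 | 202 5-13 | 203 13-20 | 201 20-26 | 204 26-31 |
Completion: 200=5  201=26  202=13  203=20  204=31
Turnaround (C−A): 200=2  201=22  202=8  203=14  204=23
Response(201) = first start − arrival = 20 − 4 = 16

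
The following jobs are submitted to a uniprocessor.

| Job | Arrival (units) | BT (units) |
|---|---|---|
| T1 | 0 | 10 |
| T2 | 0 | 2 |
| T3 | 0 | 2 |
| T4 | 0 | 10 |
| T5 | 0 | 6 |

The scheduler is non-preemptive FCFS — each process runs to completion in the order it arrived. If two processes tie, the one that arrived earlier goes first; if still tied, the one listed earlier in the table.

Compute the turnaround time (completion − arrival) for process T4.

24

Gantt: | T1 0-10 | T2 10-12 | T3 12-14 | T4 14-24 | T5 24-30 |
Completion: T1=10  T2=12  T3=14  T4=24  T5=30
Turnaround (C−A): T1=10  T2=12  T3=14  T4=24  T5=30
Turnaround(T4) = completion − arrival = 24 − 0 = 24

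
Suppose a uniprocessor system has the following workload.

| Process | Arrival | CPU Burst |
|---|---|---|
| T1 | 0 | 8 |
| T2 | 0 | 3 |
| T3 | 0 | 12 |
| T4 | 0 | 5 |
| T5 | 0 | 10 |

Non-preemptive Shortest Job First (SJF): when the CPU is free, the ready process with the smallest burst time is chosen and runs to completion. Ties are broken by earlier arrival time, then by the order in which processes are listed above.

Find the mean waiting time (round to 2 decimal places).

Schedule: | T2 0-3 | T4 3-8 | T1 8-16 | T5 16-26 | T3 26-38 |
Completion: T1=16  T2=3  T3=38  T4=8  T5=26
Turnaround (C−A): T1=16  T2=3  T3=38  T4=8  T5=26
Waiting times: T1=8, T2=0, T3=26, T4=3, T5=16
Average waiting = (8+0+26+3+16) / 5 = 53/5 = 10.60

10.60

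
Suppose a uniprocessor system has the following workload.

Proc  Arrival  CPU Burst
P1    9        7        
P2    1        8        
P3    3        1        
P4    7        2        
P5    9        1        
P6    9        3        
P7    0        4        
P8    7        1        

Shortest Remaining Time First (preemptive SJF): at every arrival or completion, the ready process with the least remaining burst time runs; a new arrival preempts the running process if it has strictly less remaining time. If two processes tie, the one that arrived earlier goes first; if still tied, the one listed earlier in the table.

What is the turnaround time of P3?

2

Timeline: | P7 0-4 | P3 4-5 | P2 5-7 | P8 7-8 | P4 8-10 | P5 10-11 | P6 11-14 | P2 14-20 | P1 20-27 |
Completion: P1=27  P2=20  P3=5  P4=10  P5=11  P6=14  P7=4  P8=8
Turnaround (C−A): P1=18  P2=19  P3=2  P4=3  P5=2  P6=5  P7=4  P8=1
Turnaround(P3) = completion − arrival = 5 − 3 = 2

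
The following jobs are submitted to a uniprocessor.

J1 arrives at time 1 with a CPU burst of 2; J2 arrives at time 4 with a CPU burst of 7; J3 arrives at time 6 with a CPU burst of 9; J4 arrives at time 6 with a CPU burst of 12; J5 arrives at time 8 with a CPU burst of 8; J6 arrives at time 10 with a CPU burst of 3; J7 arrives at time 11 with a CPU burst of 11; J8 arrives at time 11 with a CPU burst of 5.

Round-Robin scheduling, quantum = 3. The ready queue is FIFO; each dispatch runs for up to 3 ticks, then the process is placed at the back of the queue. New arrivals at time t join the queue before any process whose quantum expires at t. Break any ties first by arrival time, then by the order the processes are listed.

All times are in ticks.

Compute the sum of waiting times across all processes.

200

Gantt: | idle 0-1 | J1 1-3 | idle 3-4 | J2 4-7 | J3 7-10 | J4 10-13 | J2 13-16 | J5 16-19 | J6 19-22 | J3 22-25 | J7 25-28 | J8 28-31 | J4 31-34 | J2 34-35 | J5 35-38 | J3 38-41 | J7 41-44 | J8 44-46 | J4 46-49 | J5 49-51 | J7 51-54 | J4 54-57 | J7 57-59 |
Completion: J1=3  J2=35  J3=41  J4=57  J5=51  J6=22  J7=59  J8=46
Turnaround (C−A): J1=2  J2=31  J3=35  J4=51  J5=43  J6=12  J7=48  J8=35
Waiting = turnaround − burst: J1=0, J2=24, J3=26, J4=39, J5=35, J6=9, J7=37, J8=30
Total waiting = 0 + 24 + 26 + 39 + 35 + 9 + 37 + 30 = 200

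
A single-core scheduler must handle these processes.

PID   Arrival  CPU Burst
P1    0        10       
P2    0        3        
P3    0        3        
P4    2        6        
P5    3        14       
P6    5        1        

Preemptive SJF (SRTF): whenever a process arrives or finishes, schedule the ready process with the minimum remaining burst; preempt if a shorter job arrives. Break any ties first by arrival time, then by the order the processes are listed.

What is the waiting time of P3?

Timeline: | P2 0-3 | P3 3-6 | P6 6-7 | P4 7-13 | P1 13-23 | P5 23-37 |
Completion: P1=23  P2=3  P3=6  P4=13  P5=37  P6=7
Waiting(P3) = turnaround − burst = 6 − 3 = 3

3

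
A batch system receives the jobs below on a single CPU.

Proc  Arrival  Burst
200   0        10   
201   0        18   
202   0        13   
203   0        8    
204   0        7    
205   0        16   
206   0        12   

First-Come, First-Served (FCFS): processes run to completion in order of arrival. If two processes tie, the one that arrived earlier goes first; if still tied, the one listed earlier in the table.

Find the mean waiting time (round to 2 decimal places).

36.57

Timeline: | 200 0-10 | 201 10-28 | 202 28-41 | 203 41-49 | 204 49-56 | 205 56-72 | 206 72-84 |
Completion: 200=10  201=28  202=41  203=49  204=56  205=72  206=84
Turnaround (C−A): 200=10  201=28  202=41  203=49  204=56  205=72  206=84
Waiting times: 200=0, 201=10, 202=28, 203=41, 204=49, 205=56, 206=72
Average waiting = (0+10+28+41+49+56+72) / 7 = 256/7 = 36.57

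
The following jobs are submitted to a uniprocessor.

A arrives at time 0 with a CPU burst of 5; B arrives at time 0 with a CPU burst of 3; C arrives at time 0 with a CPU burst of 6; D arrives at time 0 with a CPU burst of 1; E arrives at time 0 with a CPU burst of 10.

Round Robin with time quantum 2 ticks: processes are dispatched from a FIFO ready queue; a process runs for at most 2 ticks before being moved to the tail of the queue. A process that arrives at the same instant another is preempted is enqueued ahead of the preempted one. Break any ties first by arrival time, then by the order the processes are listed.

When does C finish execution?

19

Gantt: | A 0-2 | B 2-4 | C 4-6 | D 6-7 | E 7-9 | A 9-11 | B 11-12 | C 12-14 | E 14-16 | A 16-17 | C 17-19 | E 19-25 |
Completion: A=17  B=12  C=19  D=7  E=25
Turnaround (C−A): A=17  B=12  C=19  D=7  E=25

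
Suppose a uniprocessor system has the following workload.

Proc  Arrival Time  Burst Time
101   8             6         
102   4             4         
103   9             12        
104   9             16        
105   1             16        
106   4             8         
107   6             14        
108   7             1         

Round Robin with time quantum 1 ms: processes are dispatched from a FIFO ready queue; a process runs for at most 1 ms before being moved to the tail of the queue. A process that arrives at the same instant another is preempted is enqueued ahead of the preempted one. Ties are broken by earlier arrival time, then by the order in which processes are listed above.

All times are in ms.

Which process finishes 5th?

105

Timeline: | idle 0-1 | 105 1-4 | 102 4-5 | 106 5-6 | 105 6-7 | 102 7-8 | 107 8-9 | 106 9-10 | 108 10-11 | 105 11-12 | 101 12-13 | 102 13-14 | 103 14-15 | 104 15-16 | 107 16-17 | 106 17-18 | 105 18-19 | 101 19-20 | 102 20-21 | 103 21-22 | 104 22-23 | 107 23-24 | 106 24-25 | 105 25-26 | 101 26-27 | 103 27-28 | 104 28-29 | 107 29-30 | 106 30-31 | 105 31-32 | 101 32-33 | 103 33-34 | 104 34-35 | 107 35-36 | 106 36-37 | 105 37-38 | 101 38-39 | 103 39-40 | 104 40-41 | 107 41-42 | 106 42-43 | 105 43-44 | 101 44-45 | 103 45-46 | 104 46-47 | 107 47-48 | 106 48-49 | 105 49-50 | 103 50-51 | 104 51-52 | 107 52-53 | 105 53-54 | 103 54-55 | 104 55-56 | 107 56-57 | 105 57-58 | 103 58-59 | 104 59-60 | 107 60-61 | 105 61-62 | 103 62-63 | 104 63-64 | 107 64-65 | 105 65-66 | 103 66-67 | 104 67-68 | 107 68-69 | 105 69-70 | 103 70-71 | 104 71-72 | 107 72-73 | 104 73-74 | 107 74-75 | 104 75-78 |
Completion: 101=45  102=21  103=71  104=78  105=70  106=49  107=75  108=11
Turnaround (C−A): 101=37  102=17  103=62  104=69  105=69  106=45  107=69  108=4
Finish order: 108 → 102 → 101 → 106 → 105 → 103 → 107 → 104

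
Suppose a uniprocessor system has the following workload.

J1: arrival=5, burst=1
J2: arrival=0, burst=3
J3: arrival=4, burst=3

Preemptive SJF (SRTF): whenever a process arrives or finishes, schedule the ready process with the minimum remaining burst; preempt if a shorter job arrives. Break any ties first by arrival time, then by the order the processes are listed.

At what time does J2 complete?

3

Gantt: | J2 0-3 | idle 3-4 | J3 4-5 | J1 5-6 | J3 6-8 |
Completion: J1=6  J2=3  J3=8
Turnaround (C−A): J1=1  J2=3  J3=4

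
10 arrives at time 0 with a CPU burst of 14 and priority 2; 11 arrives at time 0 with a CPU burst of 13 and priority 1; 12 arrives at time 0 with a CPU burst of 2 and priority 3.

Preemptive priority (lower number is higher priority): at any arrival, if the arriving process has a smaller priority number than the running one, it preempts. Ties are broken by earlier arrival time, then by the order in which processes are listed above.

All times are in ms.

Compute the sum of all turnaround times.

Schedule: | 11 0-13 | 10 13-27 | 12 27-29 |
Completion: 10=27  11=13  12=29
Turnaround (C−A): 10=27  11=13  12=29
Turnaround = completion − arrival: 10=27, 11=13, 12=29
Total turnaround = 27 + 13 + 29 = 69

69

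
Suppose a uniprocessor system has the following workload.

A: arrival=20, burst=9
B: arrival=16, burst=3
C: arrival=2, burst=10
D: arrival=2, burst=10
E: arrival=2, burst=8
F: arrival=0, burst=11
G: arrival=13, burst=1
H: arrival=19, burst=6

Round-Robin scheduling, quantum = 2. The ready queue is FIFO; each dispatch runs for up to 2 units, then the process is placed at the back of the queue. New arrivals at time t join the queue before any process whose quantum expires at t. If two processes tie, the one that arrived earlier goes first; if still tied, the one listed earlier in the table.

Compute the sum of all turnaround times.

285

Timeline: | F 0-2 | C 2-4 | D 4-6 | E 6-8 | F 8-10 | C 10-12 | D 12-14 | E 14-16 | F 16-18 | C 18-20 | G 20-21 | D 21-23 | B 23-25 | E 25-27 | F 27-29 | H 29-31 | A 31-33 | C 33-35 | D 35-37 | B 37-38 | E 38-40 | F 40-42 | H 42-44 | A 44-46 | C 46-48 | D 48-50 | F 50-51 | H 51-53 | A 53-58 |
Completion: A=58  B=38  C=48  D=50  E=40  F=51  G=21  H=53
Turnaround = completion − arrival: A=38, B=22, C=46, D=48, E=38, F=51, G=8, H=34
Total turnaround = 38 + 22 + 46 + 48 + 38 + 51 + 8 + 34 = 285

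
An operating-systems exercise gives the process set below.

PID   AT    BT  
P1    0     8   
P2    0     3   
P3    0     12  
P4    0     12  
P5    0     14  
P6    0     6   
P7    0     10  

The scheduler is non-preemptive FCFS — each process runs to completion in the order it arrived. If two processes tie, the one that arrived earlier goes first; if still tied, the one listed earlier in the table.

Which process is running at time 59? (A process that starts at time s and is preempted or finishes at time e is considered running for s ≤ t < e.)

Timeline: | P1 0-8 | P2 8-11 | P3 11-23 | P4 23-35 | P5 35-49 | P6 49-55 | P7 55-65 |
Completion: P1=8  P2=11  P3=23  P4=35  P5=49  P6=55  P7=65
Turnaround (C−A): P1=8  P2=11  P3=23  P4=35  P5=49  P6=55  P7=65

P7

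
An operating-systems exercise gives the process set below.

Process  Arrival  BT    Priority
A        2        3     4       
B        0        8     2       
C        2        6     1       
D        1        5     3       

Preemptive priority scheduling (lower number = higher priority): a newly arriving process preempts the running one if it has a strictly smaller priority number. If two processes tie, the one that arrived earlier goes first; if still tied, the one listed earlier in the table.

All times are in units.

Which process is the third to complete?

D

Timeline: | B 0-2 | C 2-8 | B 8-14 | D 14-19 | A 19-22 |
Completion: A=22  B=14  C=8  D=19
Turnaround (C−A): A=20  B=14  C=6  D=18
Finish order: C → B → D → A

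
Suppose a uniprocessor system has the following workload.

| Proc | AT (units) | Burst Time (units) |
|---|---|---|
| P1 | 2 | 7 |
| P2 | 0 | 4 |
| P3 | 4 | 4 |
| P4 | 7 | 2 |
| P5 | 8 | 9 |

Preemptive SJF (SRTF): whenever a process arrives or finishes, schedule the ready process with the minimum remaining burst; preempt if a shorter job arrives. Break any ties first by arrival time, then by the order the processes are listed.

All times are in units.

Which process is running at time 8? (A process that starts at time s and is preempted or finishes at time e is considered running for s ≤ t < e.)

P4

Timeline: | P2 0-4 | P3 4-8 | P4 8-10 | P1 10-17 | P5 17-26 |
Completion: P1=17  P2=4  P3=8  P4=10  P5=26
Turnaround (C−A): P1=15  P2=4  P3=4  P4=3  P5=18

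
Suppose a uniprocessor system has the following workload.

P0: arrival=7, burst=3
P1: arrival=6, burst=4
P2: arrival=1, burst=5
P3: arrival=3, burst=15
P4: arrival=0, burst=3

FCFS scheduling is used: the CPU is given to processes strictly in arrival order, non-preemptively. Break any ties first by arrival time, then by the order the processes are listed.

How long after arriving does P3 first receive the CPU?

Timeline: | P4 0-3 | P2 3-8 | P3 8-23 | P1 23-27 | P0 27-30 |
Completion: P0=30  P1=27  P2=8  P3=23  P4=3
Turnaround (C−A): P0=23  P1=21  P2=7  P3=20  P4=3
Response(P3) = first start − arrival = 8 − 3 = 5

5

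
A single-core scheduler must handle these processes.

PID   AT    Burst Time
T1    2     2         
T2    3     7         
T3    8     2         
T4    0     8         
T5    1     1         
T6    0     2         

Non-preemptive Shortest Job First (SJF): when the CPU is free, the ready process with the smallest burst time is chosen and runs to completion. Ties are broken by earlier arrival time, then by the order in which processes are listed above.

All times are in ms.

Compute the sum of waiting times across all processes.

22

Schedule: | T6 0-2 | T5 2-3 | T1 3-5 | T2 5-12 | T3 12-14 | T4 14-22 |
Completion: T1=5  T2=12  T3=14  T4=22  T5=3  T6=2
Turnaround (C−A): T1=3  T2=9  T3=6  T4=22  T5=2  T6=2
Waiting = turnaround − burst: T1=1, T2=2, T3=4, T4=14, T5=1, T6=0
Total waiting = 1 + 2 + 4 + 14 + 1 + 0 = 22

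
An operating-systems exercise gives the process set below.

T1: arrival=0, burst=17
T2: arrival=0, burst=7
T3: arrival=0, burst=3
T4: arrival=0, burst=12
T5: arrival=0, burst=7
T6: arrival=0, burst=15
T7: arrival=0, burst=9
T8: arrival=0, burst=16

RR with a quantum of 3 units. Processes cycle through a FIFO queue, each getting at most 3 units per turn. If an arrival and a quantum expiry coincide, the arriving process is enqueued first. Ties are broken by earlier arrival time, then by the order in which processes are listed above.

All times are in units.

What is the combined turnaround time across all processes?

Schedule: | T1 0-3 | T2 3-6 | T3 6-9 | T4 9-12 | T5 12-15 | T6 15-18 | T7 18-21 | T8 21-24 | T1 24-27 | T2 27-30 | T4 30-33 | T5 33-36 | T6 36-39 | T7 39-42 | T8 42-45 | T1 45-48 | T2 48-49 | T4 49-52 | T5 52-53 | T6 53-56 | T7 56-59 | T8 59-62 | T1 62-65 | T4 65-68 | T6 68-71 | T8 71-74 | T1 74-77 | T6 77-80 | T8 80-83 | T1 83-85 | T8 85-86 |
Completion: T1=85  T2=49  T3=9  T4=68  T5=53  T6=80  T7=59  T8=86
Turnaround = completion − arrival: T1=85, T2=49, T3=9, T4=68, T5=53, T6=80, T7=59, T8=86
Total turnaround = 85 + 49 + 9 + 68 + 53 + 80 + 59 + 86 = 489

489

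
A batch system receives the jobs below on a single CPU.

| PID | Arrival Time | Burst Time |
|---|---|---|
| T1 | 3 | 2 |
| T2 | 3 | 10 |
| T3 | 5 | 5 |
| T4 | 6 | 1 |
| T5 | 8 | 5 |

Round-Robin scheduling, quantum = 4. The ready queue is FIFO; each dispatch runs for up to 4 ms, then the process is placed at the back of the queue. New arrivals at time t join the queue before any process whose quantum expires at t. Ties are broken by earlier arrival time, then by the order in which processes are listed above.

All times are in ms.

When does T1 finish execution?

Schedule: | idle 0-3 | T1 3-5 | T2 5-9 | T3 9-13 | T4 13-14 | T5 14-18 | T2 18-22 | T3 22-23 | T5 23-24 | T2 24-26 |
Completion: T1=5  T2=26  T3=23  T4=14  T5=24
Turnaround (C−A): T1=2  T2=23  T3=18  T4=8  T5=16

5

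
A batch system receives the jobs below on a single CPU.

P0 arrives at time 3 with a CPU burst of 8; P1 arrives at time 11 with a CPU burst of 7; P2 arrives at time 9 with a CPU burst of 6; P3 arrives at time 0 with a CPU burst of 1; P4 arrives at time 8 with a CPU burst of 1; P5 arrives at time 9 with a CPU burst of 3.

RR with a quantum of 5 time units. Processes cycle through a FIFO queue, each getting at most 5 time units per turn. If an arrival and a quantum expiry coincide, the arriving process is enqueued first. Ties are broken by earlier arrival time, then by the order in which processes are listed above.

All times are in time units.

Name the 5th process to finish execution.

P2

Schedule: | P3 0-1 | idle 1-3 | P0 3-8 | P4 8-9 | P0 9-12 | P2 12-17 | P5 17-20 | P1 20-25 | P2 25-26 | P1 26-28 |
Completion: P0=12  P1=28  P2=26  P3=1  P4=9  P5=20
Finish order: P3 → P4 → P0 → P5 → P2 → P1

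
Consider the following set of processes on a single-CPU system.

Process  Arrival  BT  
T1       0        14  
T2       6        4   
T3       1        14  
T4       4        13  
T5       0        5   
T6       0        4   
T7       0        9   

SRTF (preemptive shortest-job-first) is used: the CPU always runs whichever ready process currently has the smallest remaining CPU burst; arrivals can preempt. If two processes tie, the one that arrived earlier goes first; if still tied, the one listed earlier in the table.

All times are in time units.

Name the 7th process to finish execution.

T3

Timeline: | T6 0-4 | T5 4-9 | T2 9-13 | T7 13-22 | T4 22-35 | T1 35-49 | T3 49-63 |
Completion: T1=49  T2=13  T3=63  T4=35  T5=9  T6=4  T7=22
Turnaround (C−A): T1=49  T2=7  T3=62  T4=31  T5=9  T6=4  T7=22
Finish order: T6 → T5 → T2 → T7 → T4 → T1 → T3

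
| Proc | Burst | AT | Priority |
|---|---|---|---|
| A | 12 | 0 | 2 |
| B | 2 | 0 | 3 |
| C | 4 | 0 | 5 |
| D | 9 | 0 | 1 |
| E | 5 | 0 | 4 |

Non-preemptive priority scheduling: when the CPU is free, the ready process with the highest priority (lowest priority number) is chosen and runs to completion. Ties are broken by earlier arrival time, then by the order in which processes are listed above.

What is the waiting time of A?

9

Schedule: | D 0-9 | A 9-21 | B 21-23 | E 23-28 | C 28-32 |
Completion: A=21  B=23  C=32  D=9  E=28
Turnaround (C−A): A=21  B=23  C=32  D=9  E=28
Waiting(A) = turnaround − burst = 21 − 12 = 9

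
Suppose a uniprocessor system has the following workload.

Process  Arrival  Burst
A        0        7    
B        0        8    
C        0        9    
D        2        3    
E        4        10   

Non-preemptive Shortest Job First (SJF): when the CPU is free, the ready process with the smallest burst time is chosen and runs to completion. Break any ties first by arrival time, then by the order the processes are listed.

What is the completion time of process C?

27

Gantt: | A 0-7 | D 7-10 | B 10-18 | C 18-27 | E 27-37 |
Completion: A=7  B=18  C=27  D=10  E=37
Turnaround (C−A): A=7  B=18  C=27  D=8  E=33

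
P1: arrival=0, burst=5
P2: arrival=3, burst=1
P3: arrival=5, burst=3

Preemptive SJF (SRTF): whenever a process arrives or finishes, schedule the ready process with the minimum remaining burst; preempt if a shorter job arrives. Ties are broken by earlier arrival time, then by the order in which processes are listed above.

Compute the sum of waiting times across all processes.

Timeline: | P1 0-3 | P2 3-4 | P1 4-6 | P3 6-9 |
Completion: P1=6  P2=4  P3=9
Turnaround (C−A): P1=6  P2=1  P3=4
Waiting = turnaround − burst: P1=1, P2=0, P3=1
Total waiting = 1 + 0 + 1 = 2

2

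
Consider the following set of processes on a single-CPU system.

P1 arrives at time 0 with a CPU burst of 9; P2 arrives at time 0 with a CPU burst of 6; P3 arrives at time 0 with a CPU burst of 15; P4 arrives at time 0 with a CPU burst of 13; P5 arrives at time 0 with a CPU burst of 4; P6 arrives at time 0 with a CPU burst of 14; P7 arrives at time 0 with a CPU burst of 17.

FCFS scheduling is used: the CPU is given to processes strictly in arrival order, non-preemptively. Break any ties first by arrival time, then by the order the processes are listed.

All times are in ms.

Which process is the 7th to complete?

Schedule: | P1 0-9 | P2 9-15 | P3 15-30 | P4 30-43 | P5 43-47 | P6 47-61 | P7 61-78 |
Completion: P1=9  P2=15  P3=30  P4=43  P5=47  P6=61  P7=78
Turnaround (C−A): P1=9  P2=15  P3=30  P4=43  P5=47  P6=61  P7=78
Finish order: P1 → P2 → P3 → P4 → P5 → P6 → P7

P7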